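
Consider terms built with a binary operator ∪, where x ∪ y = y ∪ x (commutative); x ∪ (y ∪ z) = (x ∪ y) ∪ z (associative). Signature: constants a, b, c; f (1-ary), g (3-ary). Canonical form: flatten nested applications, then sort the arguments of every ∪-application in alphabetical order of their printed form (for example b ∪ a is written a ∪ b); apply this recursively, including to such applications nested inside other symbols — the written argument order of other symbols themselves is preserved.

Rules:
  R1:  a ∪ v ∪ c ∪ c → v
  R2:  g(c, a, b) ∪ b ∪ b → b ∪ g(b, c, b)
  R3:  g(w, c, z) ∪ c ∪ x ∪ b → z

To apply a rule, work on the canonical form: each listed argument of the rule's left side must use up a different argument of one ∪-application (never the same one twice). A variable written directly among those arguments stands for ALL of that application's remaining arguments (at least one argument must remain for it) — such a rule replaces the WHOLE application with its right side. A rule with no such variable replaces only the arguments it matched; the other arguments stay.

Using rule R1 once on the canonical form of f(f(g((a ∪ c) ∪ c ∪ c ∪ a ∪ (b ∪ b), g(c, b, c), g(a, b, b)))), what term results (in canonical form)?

Answer: f(f(g(a ∪ b ∪ b ∪ c, g(c, b, c), g(a, b, b))))

Derivation:
Canonical form:  f(f(g(a ∪ a ∪ b ∪ b ∪ c ∪ c ∪ c, g(c, b, c), g(a, b, b))))
R1 matches:  uses a, c, c;  v := a ∪ b ∪ b ∪ c
The variable takes the whole remainder — replace the entire application.
Result:  f(f(g(a ∪ b ∪ b ∪ c, g(c, b, c), g(a, b, b))))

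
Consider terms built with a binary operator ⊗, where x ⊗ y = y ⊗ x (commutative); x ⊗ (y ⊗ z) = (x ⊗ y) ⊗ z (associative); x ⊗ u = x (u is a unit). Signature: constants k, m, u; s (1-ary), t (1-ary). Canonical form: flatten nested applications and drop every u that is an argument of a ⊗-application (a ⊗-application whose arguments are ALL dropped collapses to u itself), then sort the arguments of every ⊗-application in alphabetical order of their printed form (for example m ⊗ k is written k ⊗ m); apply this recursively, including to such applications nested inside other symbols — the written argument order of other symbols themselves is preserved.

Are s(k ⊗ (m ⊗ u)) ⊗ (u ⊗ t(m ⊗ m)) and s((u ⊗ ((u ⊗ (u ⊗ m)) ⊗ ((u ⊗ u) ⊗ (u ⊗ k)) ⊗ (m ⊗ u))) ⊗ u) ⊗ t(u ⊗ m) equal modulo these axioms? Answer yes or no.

Left:  s(k ⊗ (m ⊗ u)) ⊗ (u ⊗ t(m ⊗ m))
  Merge nested applications:  s(k ⊗ (m ⊗ u)) ⊗ u ⊗ t(m ⊗ m)
  Simplify inside:  s(k ⊗ (m ⊗ u))  →  s(k ⊗ m)
  Drop the unit:  drop u
  Sort arguments:  s(k ⊗ m) ⊗ t(m ⊗ m)
Right:  s((u ⊗ ((u ⊗ (u ⊗ m)) ⊗ ((u ⊗ u) ⊗ (u ⊗ k)) ⊗ (m ⊗ u))) ⊗ u) ⊗ t(u ⊗ m)
  Canonicalize subterm:  s((u ⊗ ((u ⊗ (u ⊗ m)) ⊗ ((u ⊗ u) ⊗ (u ⊗ k)) ⊗ (m ⊗ u))) ⊗ u)  →  s(k ⊗ m ⊗ m)
  Inside:  t(u ⊗ m)  →  t(m)
  Order the arguments:  s(k ⊗ m ⊗ m) ⊗ t(m)

Answer: no — s(k ⊗ m) ⊗ t(m ⊗ m) vs s(k ⊗ m ⊗ m) ⊗ t(m)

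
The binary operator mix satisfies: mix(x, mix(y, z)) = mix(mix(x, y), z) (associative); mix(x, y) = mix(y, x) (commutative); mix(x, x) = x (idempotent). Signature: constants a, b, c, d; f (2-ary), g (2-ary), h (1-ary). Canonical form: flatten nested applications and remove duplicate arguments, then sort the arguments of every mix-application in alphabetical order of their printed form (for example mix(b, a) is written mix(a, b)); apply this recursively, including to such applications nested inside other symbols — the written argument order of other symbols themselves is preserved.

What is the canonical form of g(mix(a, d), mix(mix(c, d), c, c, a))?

Focus inside:  mix(mix(c, d), c, c, a)
Flatten:  mix(c, d, c, c, a)
Drop duplicates:  drop duplicate c, c
Sort:  mix(a, c, d)
Put back:  g(mix(a, d), mix(a, c, d))

Answer: g(mix(a, d), mix(a, c, d))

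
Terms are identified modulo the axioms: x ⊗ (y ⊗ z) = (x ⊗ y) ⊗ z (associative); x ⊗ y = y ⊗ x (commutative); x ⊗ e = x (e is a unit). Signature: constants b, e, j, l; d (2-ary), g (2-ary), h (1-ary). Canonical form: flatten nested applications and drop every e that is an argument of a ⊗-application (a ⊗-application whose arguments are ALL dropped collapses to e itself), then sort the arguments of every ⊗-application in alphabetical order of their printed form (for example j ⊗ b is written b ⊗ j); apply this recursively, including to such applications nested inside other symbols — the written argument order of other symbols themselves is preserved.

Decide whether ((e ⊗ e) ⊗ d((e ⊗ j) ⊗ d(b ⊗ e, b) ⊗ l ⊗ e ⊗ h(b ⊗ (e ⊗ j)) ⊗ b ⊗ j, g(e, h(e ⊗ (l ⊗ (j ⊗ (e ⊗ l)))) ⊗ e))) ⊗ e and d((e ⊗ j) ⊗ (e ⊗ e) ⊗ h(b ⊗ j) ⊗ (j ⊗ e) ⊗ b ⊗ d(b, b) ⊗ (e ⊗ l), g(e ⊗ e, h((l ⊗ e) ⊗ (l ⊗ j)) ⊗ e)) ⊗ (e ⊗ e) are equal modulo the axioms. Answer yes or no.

Left:  ((e ⊗ e) ⊗ d((e ⊗ j) ⊗ d(b ⊗ e, b) ⊗ l ⊗ e ⊗ h(b ⊗ (e ⊗ j)) ⊗ b ⊗ j, g(e, h(e ⊗ (l ⊗ (j ⊗ (e ⊗ l)))) ⊗ e))) ⊗ e
  Flatten:  e ⊗ e ⊗ d((e ⊗ j) ⊗ d(b ⊗ e, b) ⊗ l ⊗ e ⊗ h(b ⊗ (e ⊗ j)) ⊗ b ⊗ j, g(e, h(e ⊗ (l ⊗ (j ⊗ (e ⊗ l)))) ⊗ e)) ⊗ e
  Simplify inside:  d((e ⊗ j) ⊗ d(b ⊗ e, b) ⊗ l ⊗ e ⊗ h(b ⊗ (e ⊗ j)) ⊗ b ⊗ j, g(e, h(e ⊗ (l ⊗ (j ⊗ (e ⊗ l)))) ⊗ e))  →  d(b ⊗ d(b, b) ⊗ h(b ⊗ j) ⊗ j ⊗ j ⊗ l, g(e, h(j ⊗ l ⊗ l)))
  Unit:  drop e (×3)
  Order the arguments:  d(b ⊗ d(b, b) ⊗ h(b ⊗ j) ⊗ j ⊗ j ⊗ l, g(e, h(j ⊗ l ⊗ l)))
Right:  d((e ⊗ j) ⊗ (e ⊗ e) ⊗ h(b ⊗ j) ⊗ (j ⊗ e) ⊗ b ⊗ d(b, b) ⊗ (e ⊗ l), g(e ⊗ e, h((l ⊗ e) ⊗ (l ⊗ j)) ⊗ e)) ⊗ (e ⊗ e)
  Un-nest:  d((e ⊗ j) ⊗ (e ⊗ e) ⊗ h(b ⊗ j) ⊗ (j ⊗ e) ⊗ b ⊗ d(b, b) ⊗ (e ⊗ l), g(e ⊗ e, h((l ⊗ e) ⊗ (l ⊗ j)) ⊗ e)) ⊗ e ⊗ e
  Inside:  d((e ⊗ j) ⊗ (e ⊗ e) ⊗ h(b ⊗ j) ⊗ (j ⊗ e) ⊗ b ⊗ d(b, b) ⊗ (e ⊗ l), g(e ⊗ e, h((l ⊗ e) ⊗ (l ⊗ j)) ⊗ e))  →  d(b ⊗ d(b, b) ⊗ h(b ⊗ j) ⊗ j ⊗ j ⊗ l, g(e, h(j ⊗ l ⊗ l)))
  Drop the unit:  drop e (×2)
  Sort arguments:  d(b ⊗ d(b, b) ⊗ h(b ⊗ j) ⊗ j ⊗ j ⊗ l, g(e, h(j ⊗ l ⊗ l)))

Answer: yes — both canonical forms are d(b ⊗ d(b, b) ⊗ h(b ⊗ j) ⊗ j ⊗ j ⊗ l, g(e, h(j ⊗ l ⊗ l)))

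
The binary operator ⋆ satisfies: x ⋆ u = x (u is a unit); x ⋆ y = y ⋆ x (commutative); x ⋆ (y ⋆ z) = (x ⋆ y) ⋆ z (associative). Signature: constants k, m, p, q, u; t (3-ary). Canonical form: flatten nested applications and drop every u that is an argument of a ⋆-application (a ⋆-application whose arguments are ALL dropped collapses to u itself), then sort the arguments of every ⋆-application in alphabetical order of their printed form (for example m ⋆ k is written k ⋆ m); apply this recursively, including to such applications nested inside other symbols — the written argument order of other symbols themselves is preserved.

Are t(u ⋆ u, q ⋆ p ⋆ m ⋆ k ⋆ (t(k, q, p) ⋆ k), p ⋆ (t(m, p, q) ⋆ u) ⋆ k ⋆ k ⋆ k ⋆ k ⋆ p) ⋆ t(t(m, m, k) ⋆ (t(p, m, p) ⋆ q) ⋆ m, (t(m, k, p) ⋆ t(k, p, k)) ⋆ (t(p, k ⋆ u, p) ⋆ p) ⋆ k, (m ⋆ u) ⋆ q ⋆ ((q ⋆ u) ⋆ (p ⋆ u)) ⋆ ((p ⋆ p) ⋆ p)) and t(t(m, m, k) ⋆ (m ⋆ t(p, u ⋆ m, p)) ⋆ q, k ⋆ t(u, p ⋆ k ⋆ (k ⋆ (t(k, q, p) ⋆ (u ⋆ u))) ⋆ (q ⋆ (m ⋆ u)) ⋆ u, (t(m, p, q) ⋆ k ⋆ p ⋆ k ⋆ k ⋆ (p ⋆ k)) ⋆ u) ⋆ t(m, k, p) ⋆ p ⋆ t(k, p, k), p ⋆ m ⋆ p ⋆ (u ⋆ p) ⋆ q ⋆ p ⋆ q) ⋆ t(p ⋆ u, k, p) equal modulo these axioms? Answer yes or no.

Answer: no — t(m ⋆ q ⋆ t(m, m, k) ⋆ t(p, m, p), k ⋆ p ⋆ t(k, p, k) ⋆ t(m, k, p) ⋆ t(p, k, p), m ⋆ p ⋆ p ⋆ p ⋆ p ⋆ q ⋆ q) ⋆ t(u, k ⋆ k ⋆ m ⋆ p ⋆ q ⋆ t(k, q, p), k ⋆ k ⋆ k ⋆ k ⋆ p ⋆ p ⋆ t(m, p, q)) vs t(m ⋆ q ⋆ t(m, m, k) ⋆ t(p, m, p), k ⋆ p ⋆ t(k, p, k) ⋆ t(m, k, p) ⋆ t(u, k ⋆ k ⋆ m ⋆ p ⋆ q ⋆ t(k, q, p), k ⋆ k ⋆ k ⋆ k ⋆ p ⋆ p ⋆ t(m, p, q)), m ⋆ p ⋆ p ⋆ p ⋆ p ⋆ q ⋆ q) ⋆ t(p, k, p)

Derivation:
Left:  t(u ⋆ u, q ⋆ p ⋆ m ⋆ k ⋆ (t(k, q, p) ⋆ k), p ⋆ (t(m, p, q) ⋆ u) ⋆ k ⋆ k ⋆ k ⋆ k ⋆ p) ⋆ t(t(m, m, k) ⋆ (t(p, m, p) ⋆ q) ⋆ m, (t(m, k, p) ⋆ t(k, p, k)) ⋆ (t(p, k ⋆ u, p) ⋆ p) ⋆ k, (m ⋆ u) ⋆ q ⋆ ((q ⋆ u) ⋆ (p ⋆ u)) ⋆ ((p ⋆ p) ⋆ p))
  Simplify inside:  t(u ⋆ u, q ⋆ p ⋆ m ⋆ k ⋆ (t(k, q, p) ⋆ k), p ⋆ (t(m, p, q) ⋆ u) ⋆ k ⋆ k ⋆ k ⋆ k ⋆ p)  →  t(u, k ⋆ k ⋆ m ⋆ p ⋆ q ⋆ t(k, q, p), k ⋆ k ⋆ k ⋆ k ⋆ p ⋆ p ⋆ t(m, p, q))
  Inside:  t(t(m, m, k) ⋆ (t(p, m, p) ⋆ q) ⋆ m, (t(m, k, p) ⋆ t(k, p, k)) ⋆ (t(p, k ⋆ u, p) ⋆ p) ⋆ k, (m ⋆ u) ⋆ q ⋆ ((q ⋆ u) ⋆ (p ⋆ u)) ⋆ ((p ⋆ p) ⋆ p))  →  t(m ⋆ q ⋆ t(m, m, k) ⋆ t(p, m, p), k ⋆ p ⋆ t(k, p, k) ⋆ t(m, k, p) ⋆ t(p, k, p), m ⋆ p ⋆ p ⋆ p ⋆ p ⋆ q ⋆ q)
  Order the arguments:  t(m ⋆ q ⋆ t(m, m, k) ⋆ t(p, m, p), k ⋆ p ⋆ t(k, p, k) ⋆ t(m, k, p) ⋆ t(p, k, p), m ⋆ p ⋆ p ⋆ p ⋆ p ⋆ q ⋆ q) ⋆ t(u, k ⋆ k ⋆ m ⋆ p ⋆ q ⋆ t(k, q, p), k ⋆ k ⋆ k ⋆ k ⋆ p ⋆ p ⋆ t(m, p, q))
Right:  t(t(m, m, k) ⋆ (m ⋆ t(p, u ⋆ m, p)) ⋆ q, k ⋆ t(u, p ⋆ k ⋆ (k ⋆ (t(k, q, p) ⋆ (u ⋆ u))) ⋆ (q ⋆ (m ⋆ u)) ⋆ u, (t(m, p, q) ⋆ k ⋆ p ⋆ k ⋆ k ⋆ (p ⋆ k)) ⋆ u) ⋆ t(m, k, p) ⋆ p ⋆ t(k, p, k), p ⋆ m ⋆ p ⋆ (u ⋆ p) ⋆ q ⋆ p ⋆ q) ⋆ t(p ⋆ u, k, p)
  Simplify inside:  t(t(m, m, k) ⋆ (m ⋆ t(p, u ⋆ m, p)) ⋆ q, k ⋆ t(u, p ⋆ k ⋆ (k ⋆ (t(k, q, p) ⋆ (u ⋆ u))) ⋆ (q ⋆ (m ⋆ u)) ⋆ u, (t(m, p, q) ⋆ k ⋆ p ⋆ k ⋆ k ⋆ (p ⋆ k)) ⋆ u) ⋆ t(m, k, p) ⋆ p ⋆ t(k, p, k), p ⋆ m ⋆ p ⋆ (u ⋆ p) ⋆ q ⋆ p ⋆ q)  →  t(m ⋆ q ⋆ t(m, m, k) ⋆ t(p, m, p), k ⋆ p ⋆ t(k, p, k) ⋆ t(m, k, p) ⋆ t(u, k ⋆ k ⋆ m ⋆ p ⋆ q ⋆ t(k, q, p), k ⋆ k ⋆ k ⋆ k ⋆ p ⋆ p ⋆ t(m, p, q)), m ⋆ p ⋆ p ⋆ p ⋆ p ⋆ q ⋆ q)
  Canonicalize subterm:  t(p ⋆ u, k, p)  →  t(p, k, p)
  Sort:  t(m ⋆ q ⋆ t(m, m, k) ⋆ t(p, m, p), k ⋆ p ⋆ t(k, p, k) ⋆ t(m, k, p) ⋆ t(u, k ⋆ k ⋆ m ⋆ p ⋆ q ⋆ t(k, q, p), k ⋆ k ⋆ k ⋆ k ⋆ p ⋆ p ⋆ t(m, p, q)), m ⋆ p ⋆ p ⋆ p ⋆ p ⋆ q ⋆ q) ⋆ t(p, k, p)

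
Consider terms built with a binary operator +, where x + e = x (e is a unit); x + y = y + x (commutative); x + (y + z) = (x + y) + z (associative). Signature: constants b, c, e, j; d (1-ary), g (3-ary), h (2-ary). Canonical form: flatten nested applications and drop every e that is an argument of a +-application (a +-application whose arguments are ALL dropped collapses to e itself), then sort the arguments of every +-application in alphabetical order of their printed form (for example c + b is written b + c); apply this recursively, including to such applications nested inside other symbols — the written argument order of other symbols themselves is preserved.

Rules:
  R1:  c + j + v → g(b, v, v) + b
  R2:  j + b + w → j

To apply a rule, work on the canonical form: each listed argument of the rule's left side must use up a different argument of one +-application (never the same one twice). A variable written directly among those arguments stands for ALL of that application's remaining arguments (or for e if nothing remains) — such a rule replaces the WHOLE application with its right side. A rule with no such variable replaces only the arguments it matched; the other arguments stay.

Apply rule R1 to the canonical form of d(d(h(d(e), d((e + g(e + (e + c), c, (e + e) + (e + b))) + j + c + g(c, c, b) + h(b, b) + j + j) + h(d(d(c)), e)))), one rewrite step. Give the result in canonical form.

Canonical form:  d(d(h(d(e), d(c + g(c, c, b) + g(c, c, b) + h(b, b) + j + j + j) + h(d(d(c)), e))))
R1 matches:  uses c, j;  v := g(c, c, b) + g(c, c, b) + h(b, b) + j + j
Every leftover argument binds to the variable; the entire application is replaced.
New term:  d(d(h(d(e), d(b + g(b, g(c, c, b) + g(c, c, b) + h(b, b) + j + j, g(c, c, b) + g(c, c, b) + h(b, b) + j + j)) + h(d(d(c)), e))))

Answer: d(d(h(d(e), d(b + g(b, g(c, c, b) + g(c, c, b) + h(b, b) + j + j, g(c, c, b) + g(c, c, b) + h(b, b) + j + j)) + h(d(d(c)), e))))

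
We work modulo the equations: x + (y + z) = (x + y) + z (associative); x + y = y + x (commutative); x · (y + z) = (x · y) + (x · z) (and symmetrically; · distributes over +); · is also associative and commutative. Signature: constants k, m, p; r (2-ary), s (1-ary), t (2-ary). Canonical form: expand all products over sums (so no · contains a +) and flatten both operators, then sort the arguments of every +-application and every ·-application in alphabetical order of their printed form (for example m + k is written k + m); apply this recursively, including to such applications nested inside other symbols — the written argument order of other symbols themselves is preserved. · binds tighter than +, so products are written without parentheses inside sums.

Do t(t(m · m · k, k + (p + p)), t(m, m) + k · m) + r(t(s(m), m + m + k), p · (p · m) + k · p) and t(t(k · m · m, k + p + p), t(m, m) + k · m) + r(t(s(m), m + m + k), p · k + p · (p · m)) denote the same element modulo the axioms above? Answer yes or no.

Left:  t(t(m · m · k, k + (p + p)), t(m, m) + k · m) + r(t(s(m), m + m + k), p · (p · m) + k · p)
  Merge nested applications:  t(t(k · m · m, k + p + p), k · m + t(m, m)) + r(t(s(m), k + m + m), k · p + m · p · p)
  Sort:  r(t(s(m), k + m + m), k · p + m · p · p) + t(t(k · m · m, k + p + p), k · m + t(m, m))
Right:  t(t(k · m · m, k + p + p), t(m, m) + k · m) + r(t(s(m), m + m + k), p · k + p · (p · m))
  Flatten:  t(t(k · m · m, k + p + p), k · m + t(m, m)) + r(t(s(m), k + m + m), k · p + m · p · p)
  Order the arguments:  r(t(s(m), k + m + m), k · p + m · p · p) + t(t(k · m · m, k + p + p), k · m + t(m, m))

Answer: yes — both canonical forms are r(t(s(m), k + m + m), k · p + m · p · p) + t(t(k · m · m, k + p + p), k · m + t(m, m))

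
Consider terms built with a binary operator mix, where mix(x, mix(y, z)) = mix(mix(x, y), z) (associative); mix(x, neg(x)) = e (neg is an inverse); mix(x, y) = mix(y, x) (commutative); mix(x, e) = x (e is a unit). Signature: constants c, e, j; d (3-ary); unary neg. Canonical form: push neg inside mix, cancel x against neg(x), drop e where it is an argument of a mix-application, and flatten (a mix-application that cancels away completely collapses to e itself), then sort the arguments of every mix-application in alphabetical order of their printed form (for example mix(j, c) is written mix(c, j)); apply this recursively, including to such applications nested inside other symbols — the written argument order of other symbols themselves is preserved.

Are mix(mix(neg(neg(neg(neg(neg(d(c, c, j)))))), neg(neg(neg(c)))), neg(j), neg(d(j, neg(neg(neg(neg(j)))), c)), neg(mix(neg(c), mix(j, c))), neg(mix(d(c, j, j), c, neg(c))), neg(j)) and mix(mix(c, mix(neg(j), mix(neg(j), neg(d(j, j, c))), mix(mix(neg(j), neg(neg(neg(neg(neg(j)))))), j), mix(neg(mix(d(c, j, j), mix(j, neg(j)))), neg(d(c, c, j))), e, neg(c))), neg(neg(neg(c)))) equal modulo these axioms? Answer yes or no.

Left:  mix(mix(neg(neg(neg(neg(neg(d(c, c, j)))))), neg(neg(neg(c)))), neg(j), neg(d(j, neg(neg(neg(neg(j)))), c)), neg(mix(neg(c), mix(j, c))), neg(mix(d(c, j, j), c, neg(c))), neg(j))
  Push neg inside:  distribute neg over mix and collapse double neg
  Combine occurrences:  mix(neg(d(c, c, j)), neg(c), neg(j), neg(j), neg(j), neg(d(j, j, c)), neg(d(c, j, j)))
  Sort:  mix(neg(c), neg(d(c, c, j)), neg(d(c, j, j)), neg(d(j, j, c)), neg(j), neg(j), neg(j))
Right:  mix(mix(c, mix(neg(j), mix(neg(j), neg(d(j, j, c))), mix(mix(neg(j), neg(neg(neg(neg(neg(j)))))), j), mix(neg(mix(d(c, j, j), mix(j, neg(j)))), neg(d(c, c, j))), e, neg(c))), neg(neg(neg(c))))
  Push neg inside:  distribute neg over mix and collapse double neg
  Collect:  mix(neg(c), neg(j), neg(j), neg(j), neg(d(j, j, c)), neg(d(c, j, j)), neg(d(c, c, j)))
  Order the arguments:  mix(neg(c), neg(d(c, c, j)), neg(d(c, j, j)), neg(d(j, j, c)), neg(j), neg(j), neg(j))

Answer: yes — both canonical forms are mix(neg(c), neg(d(c, c, j)), neg(d(c, j, j)), neg(d(j, j, c)), neg(j), neg(j), neg(j))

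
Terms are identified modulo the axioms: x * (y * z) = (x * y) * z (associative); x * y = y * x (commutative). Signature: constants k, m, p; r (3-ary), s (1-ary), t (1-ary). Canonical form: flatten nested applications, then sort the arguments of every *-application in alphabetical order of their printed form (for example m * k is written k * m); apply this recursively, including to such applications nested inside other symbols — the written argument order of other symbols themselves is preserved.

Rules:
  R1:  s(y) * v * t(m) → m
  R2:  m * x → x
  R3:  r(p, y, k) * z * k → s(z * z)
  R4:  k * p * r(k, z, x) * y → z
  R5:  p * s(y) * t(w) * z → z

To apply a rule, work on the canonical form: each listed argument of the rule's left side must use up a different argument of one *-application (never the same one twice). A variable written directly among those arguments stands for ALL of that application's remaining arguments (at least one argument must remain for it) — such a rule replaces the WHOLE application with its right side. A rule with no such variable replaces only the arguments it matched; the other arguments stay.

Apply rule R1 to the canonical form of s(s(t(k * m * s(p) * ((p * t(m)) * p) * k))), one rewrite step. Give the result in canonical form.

Canonical form:  s(s(t(k * k * m * p * p * s(p) * t(m))))
Match R1:  consume s(p), t(m);  v := k * k * m * p * p, y := p
The extension variable absorbs all remaining arguments, so the whole application is rewritten.
Result:  s(s(t(m)))

Answer: s(s(t(m)))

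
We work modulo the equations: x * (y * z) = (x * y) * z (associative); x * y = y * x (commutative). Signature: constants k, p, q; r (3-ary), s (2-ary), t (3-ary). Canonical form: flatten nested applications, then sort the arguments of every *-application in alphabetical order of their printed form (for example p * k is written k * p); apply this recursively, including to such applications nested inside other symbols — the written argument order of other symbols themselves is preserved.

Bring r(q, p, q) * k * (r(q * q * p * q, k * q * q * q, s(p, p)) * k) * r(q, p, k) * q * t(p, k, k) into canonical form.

Un-nest:  r(q, p, q) * k * r(q * q * p * q, k * q * q * q, s(p, p)) * k * r(q, p, k) * q * t(p, k, k)
Canonicalize subterm:  r(q * q * p * q, k * q * q * q, s(p, p))  →  r(p * q * q * q, k * q * q * q, s(p, p))
Sort arguments:  k * k * q * r(p * q * q * q, k * q * q * q, s(p, p)) * r(q, p, k) * r(q, p, q) * t(p, k, k)

Answer: k * k * q * r(p * q * q * q, k * q * q * q, s(p, p)) * r(q, p, k) * r(q, p, q) * t(p, k, k)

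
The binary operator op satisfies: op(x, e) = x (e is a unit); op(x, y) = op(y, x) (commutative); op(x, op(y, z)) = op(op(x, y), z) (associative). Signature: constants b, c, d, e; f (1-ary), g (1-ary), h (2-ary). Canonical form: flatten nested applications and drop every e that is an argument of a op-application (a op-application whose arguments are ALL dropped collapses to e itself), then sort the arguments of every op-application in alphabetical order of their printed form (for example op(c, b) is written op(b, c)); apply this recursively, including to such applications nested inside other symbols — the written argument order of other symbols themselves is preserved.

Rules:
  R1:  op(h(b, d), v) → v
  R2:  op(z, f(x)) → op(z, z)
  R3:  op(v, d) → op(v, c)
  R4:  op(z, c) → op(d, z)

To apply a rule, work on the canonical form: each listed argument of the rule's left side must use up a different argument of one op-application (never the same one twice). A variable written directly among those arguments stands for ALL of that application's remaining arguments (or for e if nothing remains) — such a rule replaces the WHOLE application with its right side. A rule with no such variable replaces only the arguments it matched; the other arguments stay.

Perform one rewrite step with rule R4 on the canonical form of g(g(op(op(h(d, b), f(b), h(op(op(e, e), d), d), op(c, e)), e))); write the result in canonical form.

Answer: g(g(op(d, f(b), h(d, b), h(d, d))))

Derivation:
Canonical form:  g(g(op(c, f(b), h(d, b), h(d, d))))
Match R4:  consume c;  z := op(f(b), h(d, b), h(d, d))
The variable takes the whole remainder — replace the entire application.
New term:  g(g(op(d, f(b), h(d, b), h(d, d))))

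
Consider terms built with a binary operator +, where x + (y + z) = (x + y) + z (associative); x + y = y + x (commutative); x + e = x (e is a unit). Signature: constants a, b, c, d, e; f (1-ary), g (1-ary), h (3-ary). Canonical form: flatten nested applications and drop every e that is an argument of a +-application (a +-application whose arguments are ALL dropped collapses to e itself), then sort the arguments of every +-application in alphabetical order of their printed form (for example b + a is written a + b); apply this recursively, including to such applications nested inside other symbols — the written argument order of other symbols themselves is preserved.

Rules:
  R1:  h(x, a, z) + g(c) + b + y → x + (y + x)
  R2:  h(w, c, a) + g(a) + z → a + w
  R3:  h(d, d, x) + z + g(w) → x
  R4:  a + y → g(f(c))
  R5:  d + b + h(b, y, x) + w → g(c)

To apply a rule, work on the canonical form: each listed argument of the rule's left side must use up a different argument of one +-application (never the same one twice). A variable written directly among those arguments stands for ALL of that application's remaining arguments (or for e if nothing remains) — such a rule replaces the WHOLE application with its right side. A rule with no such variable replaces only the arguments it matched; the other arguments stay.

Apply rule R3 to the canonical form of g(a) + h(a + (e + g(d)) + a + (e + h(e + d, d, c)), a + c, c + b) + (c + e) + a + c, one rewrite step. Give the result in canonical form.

Canonical form:  a + c + c + g(a) + h(a + a + g(d) + h(d, d, c), a + c, b + c)
Match R3:  consume g(d), h(d, d, c);  w := d, x := c, z := a + a
Every leftover argument binds to the variable; the entire application is replaced.
Result:  a + c + c + g(a) + h(c, a + c, b + c)

Answer: a + c + c + g(a) + h(c, a + c, b + c)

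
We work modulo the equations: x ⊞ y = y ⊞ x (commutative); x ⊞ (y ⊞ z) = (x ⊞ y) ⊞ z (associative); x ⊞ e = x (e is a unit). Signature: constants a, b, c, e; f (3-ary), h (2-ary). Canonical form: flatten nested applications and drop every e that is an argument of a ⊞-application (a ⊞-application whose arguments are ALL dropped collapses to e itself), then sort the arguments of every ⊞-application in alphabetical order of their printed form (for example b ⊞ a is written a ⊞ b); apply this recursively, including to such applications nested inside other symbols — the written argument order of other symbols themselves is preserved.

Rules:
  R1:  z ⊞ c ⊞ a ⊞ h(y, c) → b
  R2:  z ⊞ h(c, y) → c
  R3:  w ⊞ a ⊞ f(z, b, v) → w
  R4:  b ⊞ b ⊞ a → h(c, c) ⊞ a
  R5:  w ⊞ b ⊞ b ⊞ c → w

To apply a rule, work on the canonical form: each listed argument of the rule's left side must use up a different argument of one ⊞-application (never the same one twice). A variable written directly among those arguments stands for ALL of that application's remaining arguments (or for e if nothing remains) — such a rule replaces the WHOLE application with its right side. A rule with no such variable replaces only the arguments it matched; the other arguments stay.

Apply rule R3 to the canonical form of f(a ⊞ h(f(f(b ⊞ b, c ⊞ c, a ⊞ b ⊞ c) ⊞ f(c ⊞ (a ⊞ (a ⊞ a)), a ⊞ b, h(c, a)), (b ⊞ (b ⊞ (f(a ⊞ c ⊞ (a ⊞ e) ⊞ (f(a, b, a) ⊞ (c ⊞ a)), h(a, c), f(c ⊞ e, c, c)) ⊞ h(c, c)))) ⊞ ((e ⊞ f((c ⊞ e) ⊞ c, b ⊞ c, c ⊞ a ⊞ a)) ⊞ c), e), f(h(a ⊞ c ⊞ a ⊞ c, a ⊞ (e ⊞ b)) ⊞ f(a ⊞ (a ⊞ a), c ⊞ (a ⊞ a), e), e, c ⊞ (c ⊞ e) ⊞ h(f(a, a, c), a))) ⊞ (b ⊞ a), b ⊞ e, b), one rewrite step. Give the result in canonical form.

Canonical form:  f(a ⊞ a ⊞ b ⊞ h(f(f(a ⊞ a ⊞ a ⊞ c, a ⊞ b, h(c, a)) ⊞ f(b ⊞ b, c ⊞ c, a ⊞ b ⊞ c), b ⊞ b ⊞ c ⊞ f(a ⊞ a ⊞ a ⊞ c ⊞ c ⊞ f(a, b, a), h(a, c), f(c, c, c)) ⊞ f(c ⊞ c, b ⊞ c, a ⊞ a ⊞ c) ⊞ h(c, c), e), f(f(a ⊞ a ⊞ a, a ⊞ a ⊞ c, e) ⊞ h(a ⊞ a ⊞ c ⊞ c, a ⊞ b), e, c ⊞ c ⊞ h(f(a, a, c), a))), b, b)
R3 matches:  uses a, f(a, b, a);  v := a, w := a ⊞ a ⊞ c ⊞ c, z := a
The variable takes the whole remainder — replace the entire application.
Giving:  f(a ⊞ a ⊞ b ⊞ h(f(f(a ⊞ a ⊞ a ⊞ c, a ⊞ b, h(c, a)) ⊞ f(b ⊞ b, c ⊞ c, a ⊞ b ⊞ c), b ⊞ b ⊞ c ⊞ f(a ⊞ a ⊞ c ⊞ c, h(a, c), f(c, c, c)) ⊞ f(c ⊞ c, b ⊞ c, a ⊞ a ⊞ c) ⊞ h(c, c), e), f(f(a ⊞ a ⊞ a, a ⊞ a ⊞ c, e) ⊞ h(a ⊞ a ⊞ c ⊞ c, a ⊞ b), e, c ⊞ c ⊞ h(f(a, a, c), a))), b, b)

Answer: f(a ⊞ a ⊞ b ⊞ h(f(f(a ⊞ a ⊞ a ⊞ c, a ⊞ b, h(c, a)) ⊞ f(b ⊞ b, c ⊞ c, a ⊞ b ⊞ c), b ⊞ b ⊞ c ⊞ f(a ⊞ a ⊞ c ⊞ c, h(a, c), f(c, c, c)) ⊞ f(c ⊞ c, b ⊞ c, a ⊞ a ⊞ c) ⊞ h(c, c), e), f(f(a ⊞ a ⊞ a, a ⊞ a ⊞ c, e) ⊞ h(a ⊞ a ⊞ c ⊞ c, a ⊞ b), e, c ⊞ c ⊞ h(f(a, a, c), a))), b, b)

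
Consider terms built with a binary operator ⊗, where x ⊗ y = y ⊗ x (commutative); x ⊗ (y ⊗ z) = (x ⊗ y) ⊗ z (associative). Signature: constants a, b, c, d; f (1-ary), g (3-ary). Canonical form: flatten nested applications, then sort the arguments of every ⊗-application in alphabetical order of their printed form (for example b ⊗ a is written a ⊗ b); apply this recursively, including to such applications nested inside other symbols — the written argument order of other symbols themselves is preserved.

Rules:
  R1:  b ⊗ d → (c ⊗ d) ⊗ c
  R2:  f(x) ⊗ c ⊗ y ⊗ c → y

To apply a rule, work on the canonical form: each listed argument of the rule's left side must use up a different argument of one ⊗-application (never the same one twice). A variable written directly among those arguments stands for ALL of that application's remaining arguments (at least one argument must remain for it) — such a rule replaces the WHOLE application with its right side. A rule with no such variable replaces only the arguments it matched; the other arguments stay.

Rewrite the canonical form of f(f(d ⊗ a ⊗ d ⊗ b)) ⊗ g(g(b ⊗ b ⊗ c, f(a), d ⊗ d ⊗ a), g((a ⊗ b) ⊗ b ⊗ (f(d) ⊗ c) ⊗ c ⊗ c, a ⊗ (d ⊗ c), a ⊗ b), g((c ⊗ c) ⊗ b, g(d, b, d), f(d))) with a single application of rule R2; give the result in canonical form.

Canonical form:  f(f(a ⊗ b ⊗ d ⊗ d)) ⊗ g(g(b ⊗ b ⊗ c, f(a), a ⊗ d ⊗ d), g(a ⊗ b ⊗ b ⊗ c ⊗ c ⊗ c ⊗ f(d), a ⊗ c ⊗ d, a ⊗ b), g(b ⊗ c ⊗ c, g(d, b, d), f(d)))
Apply R2:  consuming c, c, f(d);  x := d, y := a ⊗ b ⊗ b ⊗ c
The extension variable absorbs all remaining arguments, so the whole application is rewritten.
New term:  f(f(a ⊗ b ⊗ d ⊗ d)) ⊗ g(g(b ⊗ b ⊗ c, f(a), a ⊗ d ⊗ d), g(a ⊗ b ⊗ b ⊗ c, a ⊗ c ⊗ d, a ⊗ b), g(b ⊗ c ⊗ c, g(d, b, d), f(d)))

Answer: f(f(a ⊗ b ⊗ d ⊗ d)) ⊗ g(g(b ⊗ b ⊗ c, f(a), a ⊗ d ⊗ d), g(a ⊗ b ⊗ b ⊗ c, a ⊗ c ⊗ d, a ⊗ b), g(b ⊗ c ⊗ c, g(d, b, d), f(d)))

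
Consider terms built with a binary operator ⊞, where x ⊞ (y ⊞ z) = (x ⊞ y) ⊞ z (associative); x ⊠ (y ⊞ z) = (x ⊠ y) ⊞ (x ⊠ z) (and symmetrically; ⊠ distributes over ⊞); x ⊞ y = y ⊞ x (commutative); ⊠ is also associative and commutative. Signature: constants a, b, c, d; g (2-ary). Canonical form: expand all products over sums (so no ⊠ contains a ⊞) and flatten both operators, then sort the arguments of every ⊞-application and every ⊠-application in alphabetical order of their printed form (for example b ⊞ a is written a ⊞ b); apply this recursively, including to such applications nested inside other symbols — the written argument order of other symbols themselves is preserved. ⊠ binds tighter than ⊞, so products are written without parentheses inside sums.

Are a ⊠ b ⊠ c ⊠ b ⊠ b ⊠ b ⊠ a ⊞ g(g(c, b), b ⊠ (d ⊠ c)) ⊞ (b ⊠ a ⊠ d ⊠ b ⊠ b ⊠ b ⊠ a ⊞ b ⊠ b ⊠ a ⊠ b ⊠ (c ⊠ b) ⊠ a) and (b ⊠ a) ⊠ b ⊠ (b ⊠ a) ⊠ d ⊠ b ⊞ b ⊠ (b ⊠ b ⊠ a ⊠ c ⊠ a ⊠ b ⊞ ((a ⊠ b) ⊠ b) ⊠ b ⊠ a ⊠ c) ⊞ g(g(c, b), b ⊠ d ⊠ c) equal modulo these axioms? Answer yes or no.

Left:  a ⊠ b ⊠ c ⊠ b ⊠ b ⊠ b ⊠ a ⊞ g(g(c, b), b ⊠ (d ⊠ c)) ⊞ (b ⊠ a ⊠ d ⊠ b ⊠ b ⊠ b ⊠ a ⊞ b ⊠ b ⊠ a ⊠ b ⊠ (c ⊠ b) ⊠ a)
  Merge nested applications:  a ⊠ a ⊠ b ⊠ b ⊠ b ⊠ b ⊠ c ⊞ g(g(c, b), b ⊠ c ⊠ d) ⊞ a ⊠ a ⊠ b ⊠ b ⊠ b ⊠ b ⊠ d ⊞ a ⊠ a ⊠ b ⊠ b ⊠ b ⊠ b ⊠ c
  Sort:  a ⊠ a ⊠ b ⊠ b ⊠ b ⊠ b ⊠ c ⊞ a ⊠ a ⊠ b ⊠ b ⊠ b ⊠ b ⊠ c ⊞ a ⊠ a ⊠ b ⊠ b ⊠ b ⊠ b ⊠ d ⊞ g(g(c, b), b ⊠ c ⊠ d)
Right:  (b ⊠ a) ⊠ b ⊠ (b ⊠ a) ⊠ d ⊠ b ⊞ b ⊠ (b ⊠ b ⊠ a ⊠ c ⊠ a ⊠ b ⊞ ((a ⊠ b) ⊠ b) ⊠ b ⊠ a ⊠ c) ⊞ g(g(c, b), b ⊠ d ⊠ c)
  Expand:  a ⊠ a ⊠ b ⊠ b ⊠ b ⊠ b ⊠ d ⊞ a ⊠ a ⊠ b ⊠ b ⊠ b ⊠ b ⊠ c ⊞ a ⊠ a ⊠ b ⊠ b ⊠ b ⊠ b ⊠ c ⊞ g(g(c, b), b ⊠ c ⊠ d)
  Sort arguments:  a ⊠ a ⊠ b ⊠ b ⊠ b ⊠ b ⊠ c ⊞ a ⊠ a ⊠ b ⊠ b ⊠ b ⊠ b ⊠ c ⊞ a ⊠ a ⊠ b ⊠ b ⊠ b ⊠ b ⊠ d ⊞ g(g(c, b), b ⊠ c ⊠ d)

Answer: yes — both canonical forms are a ⊠ a ⊠ b ⊠ b ⊠ b ⊠ b ⊠ c ⊞ a ⊠ a ⊠ b ⊠ b ⊠ b ⊠ b ⊠ c ⊞ a ⊠ a ⊠ b ⊠ b ⊠ b ⊠ b ⊠ d ⊞ g(g(c, b), b ⊠ c ⊠ d)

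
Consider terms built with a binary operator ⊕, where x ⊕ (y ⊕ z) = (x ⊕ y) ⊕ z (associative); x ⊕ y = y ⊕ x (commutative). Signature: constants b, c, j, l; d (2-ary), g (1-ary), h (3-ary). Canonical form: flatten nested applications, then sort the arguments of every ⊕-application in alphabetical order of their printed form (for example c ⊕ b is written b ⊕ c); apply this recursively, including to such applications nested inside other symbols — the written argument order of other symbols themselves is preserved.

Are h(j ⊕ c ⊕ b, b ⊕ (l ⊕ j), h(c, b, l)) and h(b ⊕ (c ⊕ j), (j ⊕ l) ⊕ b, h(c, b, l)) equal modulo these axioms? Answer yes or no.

Left:  h(j ⊕ c ⊕ b, b ⊕ (l ⊕ j), h(c, b, l))
  Descend into:  b ⊕ (l ⊕ j)
  Merge nested applications:  b ⊕ l ⊕ j
  Sort arguments:  b ⊕ j ⊕ l
  Rebuild:  h(b ⊕ c ⊕ j, b ⊕ j ⊕ l, h(c, b, l))
Right:  h(b ⊕ (c ⊕ j), (j ⊕ l) ⊕ b, h(c, b, l))
  Focus inside:  (j ⊕ l) ⊕ b
  Flatten:  j ⊕ l ⊕ b
  Sort arguments:  b ⊕ j ⊕ l
  Reassemble:  h(b ⊕ c ⊕ j, b ⊕ j ⊕ l, h(c, b, l))

Answer: yes — both canonical forms are h(b ⊕ c ⊕ j, b ⊕ j ⊕ l, h(c, b, l))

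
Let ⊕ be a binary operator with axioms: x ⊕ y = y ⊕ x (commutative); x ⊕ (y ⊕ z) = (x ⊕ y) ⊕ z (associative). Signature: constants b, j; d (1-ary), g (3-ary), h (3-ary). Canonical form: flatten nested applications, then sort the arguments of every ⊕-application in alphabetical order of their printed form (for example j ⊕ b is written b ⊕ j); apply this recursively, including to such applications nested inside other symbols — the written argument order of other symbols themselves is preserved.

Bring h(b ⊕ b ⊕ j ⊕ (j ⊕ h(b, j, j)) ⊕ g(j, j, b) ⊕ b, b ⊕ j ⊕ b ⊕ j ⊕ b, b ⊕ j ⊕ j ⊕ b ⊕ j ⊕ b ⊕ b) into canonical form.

Descend into:  b ⊕ b ⊕ j ⊕ (j ⊕ h(b, j, j)) ⊕ g(j, j, b) ⊕ b
Un-nest:  b ⊕ b ⊕ j ⊕ j ⊕ h(b, j, j) ⊕ g(j, j, b) ⊕ b
Sort:  b ⊕ b ⊕ b ⊕ g(j, j, b) ⊕ h(b, j, j) ⊕ j ⊕ j
Reassemble:  h(b ⊕ b ⊕ b ⊕ g(j, j, b) ⊕ h(b, j, j) ⊕ j ⊕ j, b ⊕ b ⊕ b ⊕ j ⊕ j, b ⊕ b ⊕ b ⊕ b ⊕ j ⊕ j ⊕ j)

Answer: h(b ⊕ b ⊕ b ⊕ g(j, j, b) ⊕ h(b, j, j) ⊕ j ⊕ j, b ⊕ b ⊕ b ⊕ j ⊕ j, b ⊕ b ⊕ b ⊕ b ⊕ j ⊕ j ⊕ j)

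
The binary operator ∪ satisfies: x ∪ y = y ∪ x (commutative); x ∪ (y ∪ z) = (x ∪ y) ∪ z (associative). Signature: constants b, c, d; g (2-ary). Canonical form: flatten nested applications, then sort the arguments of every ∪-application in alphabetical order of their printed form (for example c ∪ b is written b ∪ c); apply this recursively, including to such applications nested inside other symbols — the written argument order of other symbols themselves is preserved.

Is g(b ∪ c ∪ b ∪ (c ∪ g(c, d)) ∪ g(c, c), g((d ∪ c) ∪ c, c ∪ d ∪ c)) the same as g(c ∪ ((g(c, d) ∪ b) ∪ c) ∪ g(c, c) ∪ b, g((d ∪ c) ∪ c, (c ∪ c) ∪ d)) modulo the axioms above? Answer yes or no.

Answer: yes — both canonical forms are g(b ∪ b ∪ c ∪ c ∪ g(c, c) ∪ g(c, d), g(c ∪ c ∪ d, c ∪ c ∪ d))

Derivation:
Left:  g(b ∪ c ∪ b ∪ (c ∪ g(c, d)) ∪ g(c, c), g((d ∪ c) ∪ c, c ∪ d ∪ c))
  Descend into:  b ∪ c ∪ b ∪ (c ∪ g(c, d)) ∪ g(c, c)
  Merge nested applications:  b ∪ c ∪ b ∪ c ∪ g(c, d) ∪ g(c, c)
  Sort:  b ∪ b ∪ c ∪ c ∪ g(c, c) ∪ g(c, d)
  Rebuild:  g(b ∪ b ∪ c ∪ c ∪ g(c, c) ∪ g(c, d), g(c ∪ c ∪ d, c ∪ c ∪ d))
Right:  g(c ∪ ((g(c, d) ∪ b) ∪ c) ∪ g(c, c) ∪ b, g((d ∪ c) ∪ c, (c ∪ c) ∪ d))
  Focus inside:  c ∪ ((g(c, d) ∪ b) ∪ c) ∪ g(c, c) ∪ b
  Merge nested applications:  c ∪ g(c, d) ∪ b ∪ c ∪ g(c, c) ∪ b
  Sort:  b ∪ b ∪ c ∪ c ∪ g(c, c) ∪ g(c, d)
  Reassemble:  g(b ∪ b ∪ c ∪ c ∪ g(c, c) ∪ g(c, d), g(c ∪ c ∪ d, c ∪ c ∪ d))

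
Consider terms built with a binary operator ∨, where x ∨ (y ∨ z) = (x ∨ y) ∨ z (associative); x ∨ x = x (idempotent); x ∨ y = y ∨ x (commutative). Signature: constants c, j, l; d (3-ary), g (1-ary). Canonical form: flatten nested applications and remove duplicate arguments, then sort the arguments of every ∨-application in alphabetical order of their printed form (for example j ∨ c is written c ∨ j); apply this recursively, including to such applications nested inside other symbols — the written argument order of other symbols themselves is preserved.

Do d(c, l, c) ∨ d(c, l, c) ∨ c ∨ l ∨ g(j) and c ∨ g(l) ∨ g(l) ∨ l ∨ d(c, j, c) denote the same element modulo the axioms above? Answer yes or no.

Left:  d(c, l, c) ∨ d(c, l, c) ∨ c ∨ l ∨ g(j)
  Drop duplicates:  drop duplicate d(c, l, c)
  Order the arguments:  c ∨ d(c, l, c) ∨ g(j) ∨ l
Right:  c ∨ g(l) ∨ g(l) ∨ l ∨ d(c, j, c)
  Drop duplicates:  drop duplicate g(l)
  Sort:  c ∨ d(c, j, c) ∨ g(l) ∨ l

Answer: no — c ∨ d(c, l, c) ∨ g(j) ∨ l vs c ∨ d(c, j, c) ∨ g(l) ∨ l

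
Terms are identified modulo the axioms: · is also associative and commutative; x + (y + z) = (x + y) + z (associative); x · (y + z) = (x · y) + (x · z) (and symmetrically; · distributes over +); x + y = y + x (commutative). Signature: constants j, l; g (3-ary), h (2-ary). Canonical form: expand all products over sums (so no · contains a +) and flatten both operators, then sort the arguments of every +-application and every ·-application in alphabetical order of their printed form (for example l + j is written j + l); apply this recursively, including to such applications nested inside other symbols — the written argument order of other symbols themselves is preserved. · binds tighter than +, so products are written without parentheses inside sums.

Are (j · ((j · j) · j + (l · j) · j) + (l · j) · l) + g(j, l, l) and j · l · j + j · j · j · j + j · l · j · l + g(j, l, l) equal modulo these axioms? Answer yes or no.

Answer: no — g(j, l, l) + j · j · j · j + j · j · j · l + j · l · l vs g(j, l, l) + j · j · j · j + j · j · l + j · j · l · l

Derivation:
Left:  (j · ((j · j) · j + (l · j) · j) + (l · j) · l) + g(j, l, l)
  Expand:  j · j · j · j + j · j · j · l + j · l · l + g(j, l, l)
  Sort arguments:  g(j, l, l) + j · j · j · j + j · j · j · l + j · l · l
Right:  j · l · j + j · j · j · j + j · l · j · l + g(j, l, l)
  Merge nested applications:  j · j · l + j · j · j · j + j · j · l · l + g(j, l, l)
  Sort arguments:  g(j, l, l) + j · j · j · j + j · j · l + j · j · l · l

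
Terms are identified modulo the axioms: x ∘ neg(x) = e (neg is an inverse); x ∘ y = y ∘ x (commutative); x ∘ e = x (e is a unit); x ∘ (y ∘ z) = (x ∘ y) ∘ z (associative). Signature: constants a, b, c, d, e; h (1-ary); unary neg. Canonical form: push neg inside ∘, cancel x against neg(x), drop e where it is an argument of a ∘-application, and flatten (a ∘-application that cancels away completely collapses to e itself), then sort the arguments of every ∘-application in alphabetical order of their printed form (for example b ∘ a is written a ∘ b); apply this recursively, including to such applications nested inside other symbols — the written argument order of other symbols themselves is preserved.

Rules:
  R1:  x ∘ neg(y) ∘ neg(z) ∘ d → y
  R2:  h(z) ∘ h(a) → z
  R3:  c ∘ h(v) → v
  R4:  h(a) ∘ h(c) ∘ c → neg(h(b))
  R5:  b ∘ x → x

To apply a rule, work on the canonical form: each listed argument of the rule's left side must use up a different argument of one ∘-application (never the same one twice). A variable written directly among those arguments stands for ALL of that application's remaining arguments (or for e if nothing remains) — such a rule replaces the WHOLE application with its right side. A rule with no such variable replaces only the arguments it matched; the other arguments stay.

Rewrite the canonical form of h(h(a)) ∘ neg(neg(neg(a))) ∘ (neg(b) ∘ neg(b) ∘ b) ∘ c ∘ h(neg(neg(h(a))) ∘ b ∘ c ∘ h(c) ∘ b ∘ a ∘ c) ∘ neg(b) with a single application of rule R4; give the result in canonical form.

Canonical form:  c ∘ h(a ∘ b ∘ b ∘ c ∘ c ∘ h(a) ∘ h(c)) ∘ h(h(a)) ∘ neg(a) ∘ neg(b) ∘ neg(b)
R4 matches:  uses c, h(a), h(c)
Giving:  c ∘ h(a ∘ b ∘ b ∘ c ∘ neg(h(b))) ∘ h(h(a)) ∘ neg(a) ∘ neg(b) ∘ neg(b)

Answer: c ∘ h(a ∘ b ∘ b ∘ c ∘ neg(h(b))) ∘ h(h(a)) ∘ neg(a) ∘ neg(b) ∘ neg(b)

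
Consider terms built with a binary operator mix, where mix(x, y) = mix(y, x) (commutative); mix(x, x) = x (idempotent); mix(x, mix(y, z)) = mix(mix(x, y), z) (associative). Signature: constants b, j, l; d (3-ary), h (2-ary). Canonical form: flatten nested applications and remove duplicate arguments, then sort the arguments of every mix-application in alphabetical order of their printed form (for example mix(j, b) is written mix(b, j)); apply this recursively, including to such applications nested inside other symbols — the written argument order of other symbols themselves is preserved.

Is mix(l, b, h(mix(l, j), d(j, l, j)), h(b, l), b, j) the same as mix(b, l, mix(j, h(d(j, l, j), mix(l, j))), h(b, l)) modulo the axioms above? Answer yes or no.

Answer: no — mix(b, h(b, l), h(mix(j, l), d(j, l, j)), j, l) vs mix(b, h(b, l), h(d(j, l, j), mix(j, l)), j, l)

Derivation:
Left:  mix(l, b, h(mix(l, j), d(j, l, j)), h(b, l), b, j)
  Canonicalize subterm:  h(mix(l, j), d(j, l, j))  →  h(mix(j, l), d(j, l, j))
  Idempotence:  drop duplicate b
  Sort:  mix(b, h(b, l), h(mix(j, l), d(j, l, j)), j, l)
Right:  mix(b, l, mix(j, h(d(j, l, j), mix(l, j))), h(b, l))
  Un-nest:  mix(b, l, j, h(d(j, l, j), mix(l, j)), h(b, l))
  Canonicalize subterm:  h(d(j, l, j), mix(l, j))  →  h(d(j, l, j), mix(j, l))
  Sort:  mix(b, h(b, l), h(d(j, l, j), mix(j, l)), j, l)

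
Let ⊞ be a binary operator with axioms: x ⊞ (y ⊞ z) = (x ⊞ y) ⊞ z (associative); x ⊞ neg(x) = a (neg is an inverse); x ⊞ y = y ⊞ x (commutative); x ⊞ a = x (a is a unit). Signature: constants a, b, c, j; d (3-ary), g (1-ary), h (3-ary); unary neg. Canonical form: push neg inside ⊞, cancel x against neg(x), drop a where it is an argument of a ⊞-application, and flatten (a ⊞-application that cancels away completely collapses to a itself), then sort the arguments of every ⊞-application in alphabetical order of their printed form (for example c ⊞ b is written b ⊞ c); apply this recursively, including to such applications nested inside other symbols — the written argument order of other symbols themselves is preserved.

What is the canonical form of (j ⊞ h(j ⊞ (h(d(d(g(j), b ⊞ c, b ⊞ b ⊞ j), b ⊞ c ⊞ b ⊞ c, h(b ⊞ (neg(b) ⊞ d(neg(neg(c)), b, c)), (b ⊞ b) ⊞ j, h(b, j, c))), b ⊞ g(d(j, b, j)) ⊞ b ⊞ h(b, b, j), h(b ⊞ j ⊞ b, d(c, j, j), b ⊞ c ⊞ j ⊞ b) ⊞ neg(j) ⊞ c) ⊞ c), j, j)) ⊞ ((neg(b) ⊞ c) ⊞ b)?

Push neg inside:  distribute neg over ⊞ and collapse double neg
Cancel:  b cancels
Collect:  j ⊞ h(c ⊞ h(d(d(g(j), b ⊞ c, b ⊞ b ⊞ j), b ⊞ b ⊞ c ⊞ c, h(d(c, b, c), b ⊞ b ⊞ j, h(b, j, c))), b ⊞ b ⊞ g(d(j, b, j)) ⊞ h(b, b, j), c ⊞ h(b ⊞ b ⊞ j, d(c, j, j), b ⊞ b ⊞ c ⊞ j) ⊞ neg(j)) ⊞ j, j, j) ⊞ c
Order the arguments:  c ⊞ h(c ⊞ h(d(d(g(j), b ⊞ c, b ⊞ b ⊞ j), b ⊞ b ⊞ c ⊞ c, h(d(c, b, c), b ⊞ b ⊞ j, h(b, j, c))), b ⊞ b ⊞ g(d(j, b, j)) ⊞ h(b, b, j), c ⊞ h(b ⊞ b ⊞ j, d(c, j, j), b ⊞ b ⊞ c ⊞ j) ⊞ neg(j)) ⊞ j, j, j) ⊞ j

Answer: c ⊞ h(c ⊞ h(d(d(g(j), b ⊞ c, b ⊞ b ⊞ j), b ⊞ b ⊞ c ⊞ c, h(d(c, b, c), b ⊞ b ⊞ j, h(b, j, c))), b ⊞ b ⊞ g(d(j, b, j)) ⊞ h(b, b, j), c ⊞ h(b ⊞ b ⊞ j, d(c, j, j), b ⊞ b ⊞ c ⊞ j) ⊞ neg(j)) ⊞ j, j, j) ⊞ j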